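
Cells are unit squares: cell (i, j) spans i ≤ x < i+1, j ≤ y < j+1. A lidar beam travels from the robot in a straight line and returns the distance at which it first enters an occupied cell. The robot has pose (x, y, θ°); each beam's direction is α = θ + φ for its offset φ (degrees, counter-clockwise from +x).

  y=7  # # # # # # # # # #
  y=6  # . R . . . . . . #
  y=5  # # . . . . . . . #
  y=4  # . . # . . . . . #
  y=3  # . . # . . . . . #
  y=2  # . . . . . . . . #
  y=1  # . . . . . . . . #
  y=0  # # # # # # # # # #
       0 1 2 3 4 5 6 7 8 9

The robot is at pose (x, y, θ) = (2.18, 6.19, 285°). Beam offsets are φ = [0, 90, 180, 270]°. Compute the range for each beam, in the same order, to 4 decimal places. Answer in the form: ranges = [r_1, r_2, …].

beam 1: φ=0°, α=285°
  dir = (cos 285°, sin 285°) = (0.2588, -0.9659); from cell (2,6)
  next x-line at t=3.1682, next y-line at t=0.1967; Δt_x=3.8637, Δt_y=1.0353
    y: enter (2,5) at t=0.1967
    y: enter (2,4) at t=1.2320
    y: enter (2,3) at t=2.2673
    x: enter (3,3) at t=3.1682 ← occupied
  → r_1 = 3.1682
beam 2: φ=90°, α=15°
  dir = (cos 15°, sin 15°) = (0.9659, 0.2588); from cell (2,6)
  next x-line at t=0.8489, next y-line at t=3.1296; Δt_x=1.0353, Δt_y=3.8637
    x: enter (3,6) at t=0.8489
    x: enter (4,6) at t=1.8842
    x: enter (5,6) at t=2.9195
    y: enter (5,7) at t=3.1296 ← occupied
  → r_2 = 3.1296
beam 3: φ=180°, α=105°
  dir = (cos 105°, sin 105°) = (-0.2588, 0.9659); from cell (2,6)
  next x-line at t=0.6955, next y-line at t=0.8386; Δt_x=3.8637, Δt_y=1.0353
    x: enter (1,6) at t=0.6955
    y: enter (1,7) at t=0.8386 ← occupied
  → r_3 = 0.8386
beam 4: φ=270°, α=195°
  dir = (cos 195°, sin 195°) = (-0.9659, -0.2588); from cell (2,6)
  next x-line at t=0.1863, next y-line at t=0.7341; Δt_x=1.0353, Δt_y=3.8637
    x: enter (1,6) at t=0.1863
    y: enter (1,5) at t=0.7341 ← occupied
  → r_4 = 0.7341

ranges = [3.1682, 3.1296, 0.8386, 0.7341]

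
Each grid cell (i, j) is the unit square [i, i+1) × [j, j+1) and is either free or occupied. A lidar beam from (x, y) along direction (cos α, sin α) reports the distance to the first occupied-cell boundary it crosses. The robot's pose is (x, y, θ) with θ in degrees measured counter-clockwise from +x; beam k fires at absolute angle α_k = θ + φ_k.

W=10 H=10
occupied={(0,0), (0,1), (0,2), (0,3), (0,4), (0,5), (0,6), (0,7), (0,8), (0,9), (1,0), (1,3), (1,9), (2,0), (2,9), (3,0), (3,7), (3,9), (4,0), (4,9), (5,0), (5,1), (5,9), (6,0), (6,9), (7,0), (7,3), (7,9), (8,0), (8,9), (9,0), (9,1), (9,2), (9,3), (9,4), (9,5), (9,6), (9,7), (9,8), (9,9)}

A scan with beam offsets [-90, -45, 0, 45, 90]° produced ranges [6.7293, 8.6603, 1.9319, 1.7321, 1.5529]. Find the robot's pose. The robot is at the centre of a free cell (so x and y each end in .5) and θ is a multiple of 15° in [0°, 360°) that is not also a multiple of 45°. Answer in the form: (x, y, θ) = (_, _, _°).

(x, y, θ) = (2.5, 1.5, 105°)

Candidates: 60 free-cell centres × 16 headings = 960 poses. Raycast each; keep the one whose scan matches to 4 dp.
  (7.5, 6.5, 255°): beam 1 = 3.6235 ≠ 6.7293 ✗
  (2.5, 8.5, 210°): beam 1 = 0.5774 ≠ 6.7293 ✗
  (8.5, 3.5, 255°): beam 1 = 0.5176 ≠ 6.7293 ✗
  (5.5, 7.5, 345°): beam 2 = 4.0415 ≠ 8.6603 ✗
  …
  (2.5, 1.5, 105°): r_1=6.7293, r_2=8.6603, r_3=1.9319, r_4=1.7321, r_5=1.5529 — all match ✓
Only this pose fits every beam.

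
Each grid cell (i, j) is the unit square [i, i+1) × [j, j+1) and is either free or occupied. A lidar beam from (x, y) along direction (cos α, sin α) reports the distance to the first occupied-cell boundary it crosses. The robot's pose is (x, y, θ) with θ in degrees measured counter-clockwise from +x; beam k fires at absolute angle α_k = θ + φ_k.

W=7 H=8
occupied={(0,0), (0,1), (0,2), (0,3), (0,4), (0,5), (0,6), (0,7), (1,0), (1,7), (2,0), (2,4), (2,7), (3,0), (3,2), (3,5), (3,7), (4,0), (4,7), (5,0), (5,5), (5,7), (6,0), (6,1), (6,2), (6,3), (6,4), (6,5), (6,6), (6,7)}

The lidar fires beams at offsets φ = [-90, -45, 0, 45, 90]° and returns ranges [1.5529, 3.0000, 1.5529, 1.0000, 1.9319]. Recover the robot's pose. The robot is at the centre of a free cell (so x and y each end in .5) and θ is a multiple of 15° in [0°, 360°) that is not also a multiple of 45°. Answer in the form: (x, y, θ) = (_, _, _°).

(x, y, θ) = (2.5, 6.5, 285°)

Enumerate (i+0.5, j+0.5, θ) over the 26 free cells and 16 admissible headings. For each, cast all 5 beams and compare to the given ranges.
  (2.5, 5.5, 345°): beam 1 = 0.5176 ≠ 1.5529 ✗
  (2.5, 1.5, 150°): beam 1 = 1.0000 ≠ 1.5529 ✗
  (5.5, 1.5, 210°): beam 1 = 4.0415 ≠ 1.5529 ✗
  …
  (2.5, 6.5, 285°): r_1=1.5529, r_2=3.0000, r_3=1.5529, r_4=1.0000, r_5=1.9319 — all match ✓
No second candidate reproduces the full scan.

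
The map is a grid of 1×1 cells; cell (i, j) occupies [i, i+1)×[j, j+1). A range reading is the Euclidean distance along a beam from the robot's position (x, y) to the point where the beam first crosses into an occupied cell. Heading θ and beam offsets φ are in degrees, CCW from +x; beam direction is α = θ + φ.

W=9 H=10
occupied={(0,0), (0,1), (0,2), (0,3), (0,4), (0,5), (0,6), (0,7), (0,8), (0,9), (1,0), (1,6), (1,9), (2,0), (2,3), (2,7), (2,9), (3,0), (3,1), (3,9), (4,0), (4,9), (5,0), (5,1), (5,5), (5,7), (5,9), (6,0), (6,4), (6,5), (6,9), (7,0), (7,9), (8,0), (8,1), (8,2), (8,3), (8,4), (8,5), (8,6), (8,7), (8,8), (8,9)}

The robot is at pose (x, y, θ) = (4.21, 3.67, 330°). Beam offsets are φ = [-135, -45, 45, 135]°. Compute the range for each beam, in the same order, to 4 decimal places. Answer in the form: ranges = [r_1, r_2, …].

beam 1: φ=-135°, α=195°
  dir = (cos 195°, sin 195°) = (-0.9659, -0.2588); from cell (4,3)
  next x-line at t=0.2174, next y-line at t=2.5887; Δt_x=1.0353, Δt_y=3.8637
    x: enter (3,3) at t=0.2174
    x: enter (2,3) at t=1.2527 ← occupied
  → r_1 = 1.2527
beam 2: φ=-45°, α=285°
  dir = (cos 285°, sin 285°) = (0.2588, -0.9659); from cell (4,3)
  next x-line at t=3.0523, next y-line at t=0.6936; Δt_x=3.8637, Δt_y=1.0353
    y: enter (4,2) at t=0.6936
    y: enter (4,1) at t=1.7289
    y: enter (4,0) at t=2.7642 ← occupied
  → r_2 = 2.7642
beam 3: φ=45°, α=15°
  dir = (cos 15°, sin 15°) = (0.9659, 0.2588); from cell (4,3)
  next x-line at t=0.8179, next y-line at t=1.2750; Δt_x=1.0353, Δt_y=3.8637
    x: enter (5,3) at t=0.8179
    y: enter (5,4) at t=1.2750
    x: enter (6,4) at t=1.8531 ← occupied
  → r_3 = 1.8531
beam 4: φ=135°, α=105°
  dir = (cos 105°, sin 105°) = (-0.2588, 0.9659); from cell (4,3)
  next x-line at t=0.8114, next y-line at t=0.3416; Δt_x=3.8637, Δt_y=1.0353
    y: enter (4,4) at t=0.3416
    x: enter (3,4) at t=0.8114
    y: enter (3,5) at t=1.3769
    y: enter (3,6) at t=2.4122
    y: enter (3,7) at t=3.4475
    y: enter (3,8) at t=4.4827
    x: enter (2,8) at t=4.6751
    y: enter (2,9) at t=5.5180 ← occupied
  → r_4 = 5.5180

ranges = [1.2527, 2.7642, 1.8531, 5.5180]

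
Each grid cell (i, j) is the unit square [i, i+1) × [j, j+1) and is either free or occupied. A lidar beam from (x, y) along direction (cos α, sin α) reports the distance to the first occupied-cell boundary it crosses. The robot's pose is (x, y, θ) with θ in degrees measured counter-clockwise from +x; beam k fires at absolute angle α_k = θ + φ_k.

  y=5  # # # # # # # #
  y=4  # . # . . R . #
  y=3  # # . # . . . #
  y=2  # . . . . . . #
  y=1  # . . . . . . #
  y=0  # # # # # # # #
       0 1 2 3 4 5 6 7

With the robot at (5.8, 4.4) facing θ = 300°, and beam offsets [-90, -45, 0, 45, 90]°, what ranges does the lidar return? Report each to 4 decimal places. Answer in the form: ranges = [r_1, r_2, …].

ranges = [2.0785, 3.5199, 2.4000, 1.2423, 1.2000]

beam 1: φ=-90°, α=210°
  direction (-0.8660, -0.5000); cell (5,4); t to first gridline: x 0.9238, y 0.8000 (then +1.1547 / +2.0000)
    (5,3) via y @ 0.8000
    (4,3) via x @ 0.9238
    (3,3) via x @ 2.0785  # hit
  → r_1 = 2.0785
beam 2: φ=-45°, α=255°
  direction (-0.2588, -0.9659); cell (5,4); t to first gridline: x 3.0910, y 0.4141 (then +3.8637 / +1.0353)
    (5,3) via y @ 0.4141
    (5,2) via y @ 1.4494
    (5,1) via y @ 2.4847
    (4,1) via x @ 3.0910
    (4,0) via y @ 3.5199  # hit
  → r_2 = 3.5199
beam 3: φ=0°, α=300°
  direction (0.5000, -0.8660); cell (5,4); t to first gridline: x 0.4000, y 0.4619 (then +2.0000 / +1.1547)
    (6,4) via x @ 0.4000
    (6,3) via y @ 0.4619
    (6,2) via y @ 1.6166
    (7,2) via x @ 2.4000  # hit
  → r_3 = 2.4000
beam 4: φ=45°, α=345°
  direction (0.9659, -0.2588); cell (5,4); t to first gridline: x 0.2071, y 1.5455 (then +1.0353 / +3.8637)
    (6,4) via x @ 0.2071
    (7,4) via x @ 1.2423  # hit
  → r_4 = 1.2423
beam 5: φ=90°, α=30°
  direction (0.8660, 0.5000); cell (5,4); t to first gridline: x 0.2309, y 1.2000 (then +1.1547 / +2.0000)
    (6,4) via x @ 0.2309
    (6,5) via y @ 1.2000  # hit
  → r_5 = 1.2000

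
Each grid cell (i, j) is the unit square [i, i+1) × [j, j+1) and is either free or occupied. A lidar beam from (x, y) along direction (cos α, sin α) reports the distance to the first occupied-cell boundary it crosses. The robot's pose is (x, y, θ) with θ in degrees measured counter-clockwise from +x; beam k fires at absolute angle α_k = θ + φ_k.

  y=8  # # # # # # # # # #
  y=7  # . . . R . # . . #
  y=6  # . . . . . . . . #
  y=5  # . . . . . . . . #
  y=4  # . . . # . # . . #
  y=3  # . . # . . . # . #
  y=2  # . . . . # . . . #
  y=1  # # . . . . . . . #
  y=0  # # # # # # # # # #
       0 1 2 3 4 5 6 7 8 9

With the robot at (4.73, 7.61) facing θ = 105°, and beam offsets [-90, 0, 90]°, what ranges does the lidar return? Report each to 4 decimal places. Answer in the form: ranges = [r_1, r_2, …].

beam 1: φ=-90°, α=15°
  d=(0.9659,0.2588)  start (4,7)  tX=0.2795 tY=1.5068  stride 1/|dx|=1.0353 1/|dy|=3.8637
    cross x-line → (5,7), t=0.2795
    cross x-line → (6,7), t=1.3148 (wall)
  → r_1 = 1.3148
beam 2: φ=0°, α=105°
  d=(-0.2588,0.9659)  start (4,7)  tX=2.8205 tY=0.4038  stride 1/|dx|=3.8637 1/|dy|=1.0353
    cross y-line → (4,8), t=0.4038 (wall)
  → r_2 = 0.4038
beam 3: φ=90°, α=195°
  d=(-0.9659,-0.2588)  start (4,7)  tX=0.7558 tY=2.3569  stride 1/|dx|=1.0353 1/|dy|=3.8637
    cross x-line → (3,7), t=0.7558
    cross x-line → (2,7), t=1.7910
    cross y-line → (2,6), t=2.3569
    cross x-line → (1,6), t=2.8263
    cross x-line → (0,6), t=3.8616 (wall)
  → r_3 = 3.8616

ranges = [1.3148, 0.4038, 3.8616]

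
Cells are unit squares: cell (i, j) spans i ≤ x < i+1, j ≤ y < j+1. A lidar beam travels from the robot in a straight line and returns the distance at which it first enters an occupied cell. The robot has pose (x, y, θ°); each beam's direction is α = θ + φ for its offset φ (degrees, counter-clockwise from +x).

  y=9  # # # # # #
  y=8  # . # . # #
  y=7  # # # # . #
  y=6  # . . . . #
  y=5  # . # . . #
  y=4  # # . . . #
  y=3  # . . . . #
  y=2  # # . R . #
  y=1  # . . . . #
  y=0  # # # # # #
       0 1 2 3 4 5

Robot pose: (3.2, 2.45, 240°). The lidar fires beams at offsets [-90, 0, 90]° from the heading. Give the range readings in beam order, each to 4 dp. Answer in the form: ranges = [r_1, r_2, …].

beam 1: φ=-90°, α=150°
  d=(-0.8660,0.5000)  start (3,2)  tX=0.2309 tY=1.1000  stride 1/|dx|=1.1547 1/|dy|=2.0000
    cross x-line → (2,2), t=0.2309
    cross y-line → (2,3), t=1.1000
    cross x-line → (1,3), t=1.3856
    cross x-line → (0,3), t=2.5403 (wall)
  → r_1 = 2.5403
beam 2: φ=0°, α=240°
  d=(-0.5000,-0.8660)  start (3,2)  tX=0.4000 tY=0.5196  stride 1/|dx|=2.0000 1/|dy|=1.1547
    cross x-line → (2,2), t=0.4000
    cross y-line → (2,1), t=0.5196
    cross y-line → (2,0), t=1.6743 (wall)
  → r_2 = 1.6743
beam 3: φ=90°, α=330°
  d=(0.8660,-0.5000)  start (3,2)  tX=0.9238 tY=0.9000  stride 1/|dx|=1.1547 1/|dy|=2.0000
    cross y-line → (3,1), t=0.9000
    cross x-line → (4,1), t=0.9238
    cross x-line → (5,1), t=2.0785 (wall)
  → r_3 = 2.0785

ranges = [2.5403, 1.6743, 2.0785]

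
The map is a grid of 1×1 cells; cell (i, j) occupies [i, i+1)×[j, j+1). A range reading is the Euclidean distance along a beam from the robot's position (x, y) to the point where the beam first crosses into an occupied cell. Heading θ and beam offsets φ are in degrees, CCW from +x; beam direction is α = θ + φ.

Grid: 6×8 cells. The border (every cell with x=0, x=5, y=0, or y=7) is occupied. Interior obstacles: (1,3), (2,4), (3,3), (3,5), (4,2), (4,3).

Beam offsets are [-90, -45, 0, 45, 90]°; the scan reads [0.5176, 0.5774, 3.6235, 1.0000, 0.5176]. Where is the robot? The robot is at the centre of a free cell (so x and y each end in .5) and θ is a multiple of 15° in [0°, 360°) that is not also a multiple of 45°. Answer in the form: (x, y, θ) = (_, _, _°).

Enumerate (i+0.5, j+0.5, θ) over the 18 free cells and 16 admissible headings. For each, cast all 5 beams and compare to the given ranges.
  (3.5, 1.5, 105°): beam 1 = 1.5529 ≠ 0.5176 ✗
  (2.5, 3.5, 240°): beam 1 = 0.5774 ≠ 0.5176 ✗
  (2.5, 3.5, 330°): beam 1 = 2.8868 ≠ 0.5176 ✗
  (4.5, 5.5, 300°): beam 1 = 0.5774 ≠ 0.5176 ✗
  …
  (4.5, 1.5, 165°): r_1=0.5176, r_2=0.5774, r_3=3.6235, r_4=1.0000, r_5=0.5176 — all match ✓
Only this pose fits every beam.

(x, y, θ) = (4.5, 1.5, 165°)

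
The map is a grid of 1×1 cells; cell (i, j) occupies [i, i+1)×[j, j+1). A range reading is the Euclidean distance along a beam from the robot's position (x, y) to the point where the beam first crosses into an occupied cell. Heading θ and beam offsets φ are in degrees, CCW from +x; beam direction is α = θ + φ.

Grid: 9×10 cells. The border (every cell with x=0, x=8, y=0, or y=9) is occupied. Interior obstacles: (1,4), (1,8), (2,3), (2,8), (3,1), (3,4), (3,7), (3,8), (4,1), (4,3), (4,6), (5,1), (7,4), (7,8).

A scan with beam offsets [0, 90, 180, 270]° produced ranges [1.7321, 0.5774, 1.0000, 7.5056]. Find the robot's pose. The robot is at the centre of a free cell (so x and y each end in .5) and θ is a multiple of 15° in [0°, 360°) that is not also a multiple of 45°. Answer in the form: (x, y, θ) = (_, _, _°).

(x, y, θ) = (1.5, 6.5, 60°)

The pose lattice has 42·16 = 672 candidates. Test each by forward raycasting.
  (7.5, 3.5, 285°): beam 1 = 1.9319 ≠ 1.7321 ✗
  (6.5, 6.5, 345°): beam 1 = 1.5529 ≠ 1.7321 ✗
  (5.5, 6.5, 75°): beam 1 = 2.5882 ≠ 1.7321 ✗
  (7.5, 2.5, 285°): beam 1 = 1.5529 ≠ 1.7321 ✗
  …
  (1.5, 6.5, 60°): r_1=1.7321, r_2=0.5774, r_3=1.0000, r_4=7.5056 — all match ✓
Unique over the lattice → pose = (1.5, 6.5, 60°).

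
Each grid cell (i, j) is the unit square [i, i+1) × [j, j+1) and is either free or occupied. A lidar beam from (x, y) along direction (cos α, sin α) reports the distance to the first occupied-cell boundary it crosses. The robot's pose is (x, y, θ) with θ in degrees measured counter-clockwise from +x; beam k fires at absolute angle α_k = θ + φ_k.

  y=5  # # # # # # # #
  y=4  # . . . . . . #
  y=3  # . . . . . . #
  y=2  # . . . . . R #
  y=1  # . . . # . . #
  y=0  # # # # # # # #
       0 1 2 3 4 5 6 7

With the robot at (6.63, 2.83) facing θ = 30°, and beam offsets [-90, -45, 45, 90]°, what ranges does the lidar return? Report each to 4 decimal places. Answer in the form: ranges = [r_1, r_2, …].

beam 1: φ=-90°, α=300°
  direction (0.5000, -0.8660); cell (6,2); t to first gridline: x 0.7400, y 0.9584 (then +2.0000 / +1.1547)
    (7,2) via x @ 0.7400  # hit
  → r_1 = 0.7400
beam 2: φ=-45°, α=345°
  direction (0.9659, -0.2588); cell (6,2); t to first gridline: x 0.3831, y 3.2069 (then +1.0353 / +3.8637)
    (7,2) via x @ 0.3831  # hit
  → r_2 = 0.3831
beam 3: φ=45°, α=75°
  direction (0.2588, 0.9659); cell (6,2); t to first gridline: x 1.4296, y 0.1760 (then +3.8637 / +1.0353)
    (6,3) via y @ 0.1760
    (6,4) via y @ 1.2113
    (7,4) via x @ 1.4296  # hit
  → r_3 = 1.4296
beam 4: φ=90°, α=120°
  direction (-0.5000, 0.8660); cell (6,2); t to first gridline: x 1.2600, y 0.1963 (then +2.0000 / +1.1547)
    (6,3) via y @ 0.1963
    (5,3) via x @ 1.2600
    (5,4) via y @ 1.3510
    (5,5) via y @ 2.5057  # hit
  → r_4 = 2.5057

ranges = [0.7400, 0.3831, 1.4296, 2.5057]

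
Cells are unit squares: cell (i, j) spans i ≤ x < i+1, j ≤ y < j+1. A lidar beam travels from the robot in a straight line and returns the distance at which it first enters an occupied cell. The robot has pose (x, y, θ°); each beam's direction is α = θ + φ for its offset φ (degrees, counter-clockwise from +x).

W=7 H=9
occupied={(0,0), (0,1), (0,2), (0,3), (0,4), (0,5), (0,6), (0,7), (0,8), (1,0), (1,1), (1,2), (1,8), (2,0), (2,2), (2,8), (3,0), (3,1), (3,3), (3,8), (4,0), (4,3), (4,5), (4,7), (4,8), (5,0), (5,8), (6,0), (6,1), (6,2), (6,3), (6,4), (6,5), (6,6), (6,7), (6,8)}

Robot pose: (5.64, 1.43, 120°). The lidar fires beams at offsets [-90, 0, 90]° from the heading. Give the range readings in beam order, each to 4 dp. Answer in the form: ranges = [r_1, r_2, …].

ranges = [0.4157, 1.8129, 0.8600]

beam 1: φ=-90°, α=30°
  d=(0.8660,0.5000)  start (5,1)  tX=0.4157 tY=1.1400  stride 1/|dx|=1.1547 1/|dy|=2.0000
    cross x-line → (6,1), t=0.4157 (wall)
  → r_1 = 0.4157
beam 2: φ=0°, α=120°
  d=(-0.5000,0.8660)  start (5,1)  tX=1.2800 tY=0.6582  stride 1/|dx|=2.0000 1/|dy|=1.1547
    cross y-line → (5,2), t=0.6582
    cross x-line → (4,2), t=1.2800
    cross y-line → (4,3), t=1.8129 (wall)
  → r_2 = 1.8129
beam 3: φ=90°, α=210°
  d=(-0.8660,-0.5000)  start (5,1)  tX=0.7390 tY=0.8600  stride 1/|dx|=1.1547 1/|dy|=2.0000
    cross x-line → (4,1), t=0.7390
    cross y-line → (4,0), t=0.8600 (wall)
  → r_3 = 0.8600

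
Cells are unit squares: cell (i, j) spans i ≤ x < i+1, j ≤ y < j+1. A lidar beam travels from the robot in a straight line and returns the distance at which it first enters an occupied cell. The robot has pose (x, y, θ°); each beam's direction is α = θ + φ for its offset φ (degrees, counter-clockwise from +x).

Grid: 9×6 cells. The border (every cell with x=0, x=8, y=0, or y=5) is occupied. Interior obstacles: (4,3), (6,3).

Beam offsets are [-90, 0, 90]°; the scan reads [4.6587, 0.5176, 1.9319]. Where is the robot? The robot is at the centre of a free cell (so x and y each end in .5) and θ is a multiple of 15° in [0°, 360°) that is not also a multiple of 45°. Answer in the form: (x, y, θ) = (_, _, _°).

Candidates: 26 free-cell centres × 16 headings = 416 poses. Raycast each; keep the one whose scan matches to 4 dp.
  (5.5, 2.5, 195°): beam 1 = 2.5882 ≠ 4.6587 ✗
  (5.5, 2.5, 30°): beam 1 = 1.7321 ≠ 4.6587 ✗
  (7.5, 4.5, 285°): beam 1 = 2.5882 ≠ 4.6587 ✗
  (3.5, 2.5, 105°): beam 1 = 2.5882 ≠ 4.6587 ✗
  …
  (5.5, 1.5, 255°): r_1=4.6587, r_2=0.5176, r_3=1.9319 — all match ✓
No second candidate reproduces the full scan.

(x, y, θ) = (5.5, 1.5, 255°)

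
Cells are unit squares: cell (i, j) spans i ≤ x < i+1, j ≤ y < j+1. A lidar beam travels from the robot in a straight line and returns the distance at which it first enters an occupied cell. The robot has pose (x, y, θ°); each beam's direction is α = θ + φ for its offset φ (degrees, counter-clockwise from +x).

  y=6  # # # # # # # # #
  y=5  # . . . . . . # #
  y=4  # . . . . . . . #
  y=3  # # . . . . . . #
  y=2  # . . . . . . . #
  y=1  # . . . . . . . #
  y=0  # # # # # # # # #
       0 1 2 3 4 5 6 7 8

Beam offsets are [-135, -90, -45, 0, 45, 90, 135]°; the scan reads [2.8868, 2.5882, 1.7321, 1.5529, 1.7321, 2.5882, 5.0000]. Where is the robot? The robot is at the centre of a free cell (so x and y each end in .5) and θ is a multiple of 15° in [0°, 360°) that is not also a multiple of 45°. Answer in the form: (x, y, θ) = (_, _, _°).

Candidates: 33 free-cell centres × 16 headings = 528 poses. Raycast each; keep the one whose scan matches to 4 dp.
  (7.5, 2.5, 30°): beam 1 = 1.5529 ≠ 2.8868 ✗
  (3.5, 3.5, 300°): beam 1 = 1.5529 ≠ 2.8868 ✗
  (5.5, 5.5, 240°): beam 1 = 0.5176 ≠ 2.8868 ✗
  (3.5, 5.5, 60°): beam 1 = 4.6587 ≠ 2.8868 ✗
  …
  (6.5, 3.5, 15°): r_1=2.8868, r_2=2.5882, r_3=1.7321, r_4=1.5529, r_5=1.7321, r_6=2.5882, r_7=5.0000 — all match ✓
No second candidate reproduces the full scan.

(x, y, θ) = (6.5, 3.5, 15°)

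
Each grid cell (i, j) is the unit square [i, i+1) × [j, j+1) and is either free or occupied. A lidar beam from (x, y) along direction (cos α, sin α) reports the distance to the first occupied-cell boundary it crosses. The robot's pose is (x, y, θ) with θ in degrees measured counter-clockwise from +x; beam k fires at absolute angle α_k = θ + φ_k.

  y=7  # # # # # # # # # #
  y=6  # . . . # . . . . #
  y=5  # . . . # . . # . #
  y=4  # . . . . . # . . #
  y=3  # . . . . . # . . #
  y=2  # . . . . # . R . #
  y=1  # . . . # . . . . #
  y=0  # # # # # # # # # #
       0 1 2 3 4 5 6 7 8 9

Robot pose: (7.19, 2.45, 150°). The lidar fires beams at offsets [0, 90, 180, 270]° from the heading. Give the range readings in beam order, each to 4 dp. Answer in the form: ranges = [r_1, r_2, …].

ranges = [1.1000, 1.6743, 2.0900, 3.6200]

beam 1: φ=0°, α=150°
  d=(-0.8660,0.5000)  start (7,2)  tX=0.2194 tY=1.1000  stride 1/|dx|=1.1547 1/|dy|=2.0000
    cross x-line → (6,2), t=0.2194
    cross y-line → (6,3), t=1.1000 (wall)
  → r_1 = 1.1000
beam 2: φ=90°, α=240°
  d=(-0.5000,-0.8660)  start (7,2)  tX=0.3800 tY=0.5196  stride 1/|dx|=2.0000 1/|dy|=1.1547
    cross x-line → (6,2), t=0.3800
    cross y-line → (6,1), t=0.5196
    cross y-line → (6,0), t=1.6743 (wall)
  → r_2 = 1.6743
beam 3: φ=180°, α=330°
  d=(0.8660,-0.5000)  start (7,2)  tX=0.9353 tY=0.9000  stride 1/|dx|=1.1547 1/|dy|=2.0000
    cross y-line → (7,1), t=0.9000
    cross x-line → (8,1), t=0.9353
    cross x-line → (9,1), t=2.0900 (wall)
  → r_3 = 2.0900
beam 4: φ=270°, α=60°
  d=(0.5000,0.8660)  start (7,2)  tX=1.6200 tY=0.6351  stride 1/|dx|=2.0000 1/|dy|=1.1547
    cross y-line → (7,3), t=0.6351
    cross x-line → (8,3), t=1.6200
    cross y-line → (8,4), t=1.7898
    cross y-line → (8,5), t=2.9445
    cross x-line → (9,5), t=3.6200 (wall)
  → r_4 = 3.6200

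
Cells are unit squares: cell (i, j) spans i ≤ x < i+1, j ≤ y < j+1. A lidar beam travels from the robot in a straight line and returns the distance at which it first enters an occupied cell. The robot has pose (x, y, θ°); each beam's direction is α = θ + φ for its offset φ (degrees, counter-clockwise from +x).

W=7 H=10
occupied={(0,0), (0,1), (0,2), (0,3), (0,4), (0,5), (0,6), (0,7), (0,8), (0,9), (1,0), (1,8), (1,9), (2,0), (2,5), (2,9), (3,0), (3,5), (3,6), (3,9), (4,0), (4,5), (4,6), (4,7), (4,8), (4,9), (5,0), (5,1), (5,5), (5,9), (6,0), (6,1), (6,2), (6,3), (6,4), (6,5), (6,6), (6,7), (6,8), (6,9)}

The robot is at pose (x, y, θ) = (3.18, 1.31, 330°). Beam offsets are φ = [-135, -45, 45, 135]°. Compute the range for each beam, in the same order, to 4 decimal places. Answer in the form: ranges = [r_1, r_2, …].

beam 1: φ=-135°, α=195°
  cosα=-0.9659 sinα=-0.2588 | (3,1) | tMaxX 0.1863 tMaxY 1.1977 | tΔX 1.0353 tΔY 3.8637
    t=0.1863 [x] (2,1)
    t=1.1977 [y] (2,0) — stop
  → r_1 = 1.1977
beam 2: φ=-45°, α=285°
  cosα=0.2588 sinα=-0.9659 | (3,1) | tMaxX 3.1682 tMaxY 0.3209 | tΔX 3.8637 tΔY 1.0353
    t=0.3209 [y] (3,0) — stop
  → r_2 = 0.3209
beam 3: φ=45°, α=15°
  cosα=0.9659 sinα=0.2588 | (3,1) | tMaxX 0.8489 tMaxY 2.6660 | tΔX 1.0353 tΔY 3.8637
    t=0.8489 [x] (4,1)
    t=1.8842 [x] (5,1) — stop
  → r_3 = 1.8842
beam 4: φ=135°, α=105°
  cosα=-0.2588 sinα=0.9659 | (3,1) | tMaxX 0.6955 tMaxY 0.7143 | tΔX 3.8637 tΔY 1.0353
    t=0.6955 [x] (2,1)
    t=0.7143 [y] (2,2)
    t=1.7496 [y] (2,3)
    t=2.7849 [y] (2,4)
    t=3.8202 [y] (2,5) — stop
  → r_4 = 3.8202

ranges = [1.1977, 0.3209, 1.8842, 3.8202]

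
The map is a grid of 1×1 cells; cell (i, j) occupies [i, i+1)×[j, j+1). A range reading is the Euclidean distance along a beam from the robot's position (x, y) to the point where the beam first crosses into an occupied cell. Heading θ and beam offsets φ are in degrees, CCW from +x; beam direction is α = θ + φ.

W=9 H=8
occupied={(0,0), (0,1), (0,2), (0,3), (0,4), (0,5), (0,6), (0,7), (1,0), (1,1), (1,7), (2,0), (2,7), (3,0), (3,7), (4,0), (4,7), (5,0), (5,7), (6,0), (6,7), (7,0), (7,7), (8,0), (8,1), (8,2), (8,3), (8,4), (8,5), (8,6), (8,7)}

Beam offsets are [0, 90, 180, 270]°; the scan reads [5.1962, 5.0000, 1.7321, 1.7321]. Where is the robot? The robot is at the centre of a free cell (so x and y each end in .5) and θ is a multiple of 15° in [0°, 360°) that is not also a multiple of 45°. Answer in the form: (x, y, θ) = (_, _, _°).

(x, y, θ) = (3.5, 2.5, 30°)

Enumerate (i+0.5, j+0.5, θ) over the 41 free cells and 16 admissible headings. For each, cast all 4 beams and compare to the given ranges.
  (4.5, 6.5, 30°): beam 1 = 1.0000 ≠ 5.1962 ✗
  (5.5, 3.5, 75°): beam 1 = 3.6235 ≠ 5.1962 ✗
  (7.5, 5.5, 150°): beam 1 = 3.0000 ≠ 5.1962 ✗
  (1.5, 4.5, 210°): beam 1 = 0.5774 ≠ 5.1962 ✗
  …
  (3.5, 2.5, 30°): r_1=5.1962, r_2=5.0000, r_3=1.7321, r_4=1.7321 — all match ✓
No second candidate reproduces the full scan.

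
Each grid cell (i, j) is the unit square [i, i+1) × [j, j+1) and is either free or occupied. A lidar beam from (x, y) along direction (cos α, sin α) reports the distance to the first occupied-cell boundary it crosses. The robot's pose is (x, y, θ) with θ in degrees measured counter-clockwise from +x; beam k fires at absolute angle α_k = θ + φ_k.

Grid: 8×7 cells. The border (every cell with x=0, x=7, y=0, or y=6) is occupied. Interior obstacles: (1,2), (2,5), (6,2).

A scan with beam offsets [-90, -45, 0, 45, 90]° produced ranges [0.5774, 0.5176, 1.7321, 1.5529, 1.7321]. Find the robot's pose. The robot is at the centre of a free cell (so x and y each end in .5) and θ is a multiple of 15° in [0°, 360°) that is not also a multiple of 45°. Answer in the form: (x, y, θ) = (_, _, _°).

(x, y, θ) = (2.5, 4.5, 150°)

Enumerate (i+0.5, j+0.5, θ) over the 27 free cells and 16 admissible headings. For each, cast all 5 beams and compare to the given ranges.
  (3.5, 4.5, 300°): beam 1 = 2.8868 ≠ 0.5774 ✗
  (5.5, 5.5, 300°): beam 1 = 5.0000 ≠ 0.5774 ✗
  (6.5, 1.5, 150°): beam 3 = 6.3509 ≠ 1.7321 ✗
  …
  (2.5, 4.5, 150°): r_1=0.5774, r_2=0.5176, r_3=1.7321, r_4=1.5529, r_5=1.7321 — all match ✓
Only this pose fits every beam.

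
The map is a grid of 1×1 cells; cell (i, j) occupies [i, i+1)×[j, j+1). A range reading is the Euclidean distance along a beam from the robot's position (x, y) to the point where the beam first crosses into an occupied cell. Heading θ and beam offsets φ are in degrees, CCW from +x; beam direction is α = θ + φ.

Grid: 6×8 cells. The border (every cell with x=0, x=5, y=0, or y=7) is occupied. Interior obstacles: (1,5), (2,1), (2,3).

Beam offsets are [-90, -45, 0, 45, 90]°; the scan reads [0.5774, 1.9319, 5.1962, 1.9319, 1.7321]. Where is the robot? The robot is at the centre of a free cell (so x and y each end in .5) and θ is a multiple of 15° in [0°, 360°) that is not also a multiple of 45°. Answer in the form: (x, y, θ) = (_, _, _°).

(x, y, θ) = (4.5, 2.5, 120°)

Candidates: 21 free-cell centres × 16 headings = 336 poses. Raycast each; keep the one whose scan matches to 4 dp.
  (4.5, 4.5, 150°): beam 1 = 1.0000 ≠ 0.5774 ✗
  (2.5, 2.5, 15°): beam 1 = 0.5176 ≠ 0.5774 ✗
  (4.5, 4.5, 30°): beam 1 = 1.0000 ≠ 0.5774 ✗
  …
  (4.5, 2.5, 120°): r_1=0.5774, r_2=1.9319, r_3=5.1962, r_4=1.9319, r_5=1.7321 — all match ✓
Only this pose fits every beam.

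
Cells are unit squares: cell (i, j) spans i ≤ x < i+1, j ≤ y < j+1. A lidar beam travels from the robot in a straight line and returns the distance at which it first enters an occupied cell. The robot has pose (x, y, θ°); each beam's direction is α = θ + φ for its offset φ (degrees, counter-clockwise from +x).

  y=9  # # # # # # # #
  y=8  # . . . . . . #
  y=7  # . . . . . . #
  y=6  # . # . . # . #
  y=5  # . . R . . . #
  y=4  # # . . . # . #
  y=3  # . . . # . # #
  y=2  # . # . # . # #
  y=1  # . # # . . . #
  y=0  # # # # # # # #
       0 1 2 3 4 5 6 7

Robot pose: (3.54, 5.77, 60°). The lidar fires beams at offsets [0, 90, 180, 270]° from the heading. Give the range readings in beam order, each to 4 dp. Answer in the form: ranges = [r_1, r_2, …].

beam 1: φ=0°, α=60°
  dir = (cos 60°, sin 60°) = (0.5000, 0.8660); from cell (3,5)
  next x-line at t=0.9200, next y-line at t=0.2656; Δt_x=2.0000, Δt_y=1.1547
    y: enter (3,6) at t=0.2656
    x: enter (4,6) at t=0.9200
    y: enter (4,7) at t=1.4203
    y: enter (4,8) at t=2.5750
    x: enter (5,8) at t=2.9200
    y: enter (5,9) at t=3.7297 ← occupied
  → r_1 = 3.7297
beam 2: φ=90°, α=150°
  dir = (cos 150°, sin 150°) = (-0.8660, 0.5000); from cell (3,5)
  next x-line at t=0.6235, next y-line at t=0.4600; Δt_x=1.1547, Δt_y=2.0000
    y: enter (3,6) at t=0.4600
    x: enter (2,6) at t=0.6235 ← occupied
  → r_2 = 0.6235
beam 3: φ=180°, α=240°
  dir = (cos 240°, sin 240°) = (-0.5000, -0.8660); from cell (3,5)
  next x-line at t=1.0800, next y-line at t=0.8891; Δt_x=2.0000, Δt_y=1.1547
    y: enter (3,4) at t=0.8891
    x: enter (2,4) at t=1.0800
    y: enter (2,3) at t=2.0438
    x: enter (1,3) at t=3.0800
    y: enter (1,2) at t=3.1985
    y: enter (1,1) at t=4.3532
    x: enter (0,1) at t=5.0800 ← occupied
  → r_3 = 5.0800
beam 4: φ=270°, α=330°
  dir = (cos 330°, sin 330°) = (0.8660, -0.5000); from cell (3,5)
  next x-line at t=0.5312, next y-line at t=1.5400; Δt_x=1.1547, Δt_y=2.0000
    x: enter (4,5) at t=0.5312
    y: enter (4,4) at t=1.5400
    x: enter (5,4) at t=1.6859 ← occupied
  → r_4 = 1.6859

ranges = [3.7297, 0.6235, 5.0800, 1.6859]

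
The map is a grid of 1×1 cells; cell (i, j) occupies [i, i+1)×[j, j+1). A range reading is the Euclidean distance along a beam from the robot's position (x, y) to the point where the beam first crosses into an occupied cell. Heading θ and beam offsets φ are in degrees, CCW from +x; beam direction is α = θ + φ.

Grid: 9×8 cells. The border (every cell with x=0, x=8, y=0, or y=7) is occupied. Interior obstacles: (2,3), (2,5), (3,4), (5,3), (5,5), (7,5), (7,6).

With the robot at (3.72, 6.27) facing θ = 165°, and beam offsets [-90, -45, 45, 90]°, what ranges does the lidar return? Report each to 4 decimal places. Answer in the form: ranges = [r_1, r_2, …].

beam 1: φ=-90°, α=75°
  cosα=0.2588 sinα=0.9659 | (3,6) | tMaxX 1.0818 tMaxY 0.7558 | tΔX 3.8637 tΔY 1.0353
    t=0.7558 [y] (3,7) — stop
  → r_1 = 0.7558
beam 2: φ=-45°, α=120°
  cosα=-0.5000 sinα=0.8660 | (3,6) | tMaxX 1.4400 tMaxY 0.8429 | tΔX 2.0000 tΔY 1.1547
    t=0.8429 [y] (3,7) — stop
  → r_2 = 0.8429
beam 3: φ=45°, α=210°
  cosα=-0.8660 sinα=-0.5000 | (3,6) | tMaxX 0.8314 tMaxY 0.5400 | tΔX 1.1547 tΔY 2.0000
    t=0.5400 [y] (3,5)
    t=0.8314 [x] (2,5) — stop
  → r_3 = 0.8314
beam 4: φ=90°, α=255°
  cosα=-0.2588 sinα=-0.9659 | (3,6) | tMaxX 2.7819 tMaxY 0.2795 | tΔX 3.8637 tΔY 1.0353
    t=0.2795 [y] (3,5)
    t=1.3148 [y] (3,4) — stop
  → r_4 = 1.3148

ranges = [0.7558, 0.8429, 0.8314, 1.3148]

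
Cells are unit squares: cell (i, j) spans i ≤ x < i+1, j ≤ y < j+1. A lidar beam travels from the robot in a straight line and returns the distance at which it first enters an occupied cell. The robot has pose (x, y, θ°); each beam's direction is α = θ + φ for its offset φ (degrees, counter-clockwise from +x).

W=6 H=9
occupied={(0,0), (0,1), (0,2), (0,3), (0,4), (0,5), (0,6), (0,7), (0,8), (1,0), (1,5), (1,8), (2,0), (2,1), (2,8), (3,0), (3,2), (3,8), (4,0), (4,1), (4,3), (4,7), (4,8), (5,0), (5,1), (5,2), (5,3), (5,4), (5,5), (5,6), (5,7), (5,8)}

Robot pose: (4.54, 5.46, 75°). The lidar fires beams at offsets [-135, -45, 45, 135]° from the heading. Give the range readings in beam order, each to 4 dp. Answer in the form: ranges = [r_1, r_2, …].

beam 1: φ=-135°, α=300°
  dir = (cos 300°, sin 300°) = (0.5000, -0.8660); from cell (4,5)
  next x-line at t=0.9200, next y-line at t=0.5312; Δt_x=2.0000, Δt_y=1.1547
    y: enter (4,4) at t=0.5312
    x: enter (5,4) at t=0.9200 ← occupied
  → r_1 = 0.9200
beam 2: φ=-45°, α=30°
  dir = (cos 30°, sin 30°) = (0.8660, 0.5000); from cell (4,5)
  next x-line at t=0.5312, next y-line at t=1.0800; Δt_x=1.1547, Δt_y=2.0000
    x: enter (5,5) at t=0.5312 ← occupied
  → r_2 = 0.5312
beam 3: φ=45°, α=120°
  dir = (cos 120°, sin 120°) = (-0.5000, 0.8660); from cell (4,5)
  next x-line at t=1.0800, next y-line at t=0.6235; Δt_x=2.0000, Δt_y=1.1547
    y: enter (4,6) at t=0.6235
    x: enter (3,6) at t=1.0800
    y: enter (3,7) at t=1.7782
    y: enter (3,8) at t=2.9329 ← occupied
  → r_3 = 2.9329
beam 4: φ=135°, α=210°
  dir = (cos 210°, sin 210°) = (-0.8660, -0.5000); from cell (4,5)
  next x-line at t=0.6235, next y-line at t=0.9200; Δt_x=1.1547, Δt_y=2.0000
    x: enter (3,5) at t=0.6235
    y: enter (3,4) at t=0.9200
    x: enter (2,4) at t=1.7782
    y: enter (2,3) at t=2.9200
    x: enter (1,3) at t=2.9329
    x: enter (0,3) at t=4.0876 ← occupied
  → r_4 = 4.0876

ranges = [0.9200, 0.5312, 2.9329, 4.0876]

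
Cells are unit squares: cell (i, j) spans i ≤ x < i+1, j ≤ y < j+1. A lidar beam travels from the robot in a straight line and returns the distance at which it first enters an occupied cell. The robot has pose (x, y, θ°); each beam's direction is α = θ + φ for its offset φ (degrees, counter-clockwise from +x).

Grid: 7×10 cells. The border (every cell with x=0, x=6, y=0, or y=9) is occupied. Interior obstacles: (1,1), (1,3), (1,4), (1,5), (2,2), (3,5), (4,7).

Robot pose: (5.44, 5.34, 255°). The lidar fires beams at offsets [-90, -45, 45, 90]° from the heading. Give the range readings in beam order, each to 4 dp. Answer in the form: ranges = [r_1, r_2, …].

ranges = [1.4908, 3.9722, 1.1200, 0.5798]

beam 1: φ=-90°, α=165°
  direction (-0.9659, 0.2588); cell (5,5); t to first gridline: x 0.4555, y 2.5500 (then +1.0353 / +3.8637)
    (4,5) via x @ 0.4555
    (3,5) via x @ 1.4908  # hit
  → r_1 = 1.4908
beam 2: φ=-45°, α=210°
  direction (-0.8660, -0.5000); cell (5,5); t to first gridline: x 0.5081, y 0.6800 (then +1.1547 / +2.0000)
    (4,5) via x @ 0.5081
    (4,4) via y @ 0.6800
    (3,4) via x @ 1.6628
    (3,3) via y @ 2.6800
    (2,3) via x @ 2.8175
    (1,3) via x @ 3.9722  # hit
  → r_2 = 3.9722
beam 3: φ=45°, α=300°
  direction (0.5000, -0.8660); cell (5,5); t to first gridline: x 1.1200, y 0.3926 (then +2.0000 / +1.1547)
    (5,4) via y @ 0.3926
    (6,4) via x @ 1.1200  # hit
  → r_3 = 1.1200
beam 4: φ=90°, α=345°
  direction (0.9659, -0.2588); cell (5,5); t to first gridline: x 0.5798, y 1.3137 (then +1.0353 / +3.8637)
    (6,5) via x @ 0.5798  # hit
  → r_4 = 0.5798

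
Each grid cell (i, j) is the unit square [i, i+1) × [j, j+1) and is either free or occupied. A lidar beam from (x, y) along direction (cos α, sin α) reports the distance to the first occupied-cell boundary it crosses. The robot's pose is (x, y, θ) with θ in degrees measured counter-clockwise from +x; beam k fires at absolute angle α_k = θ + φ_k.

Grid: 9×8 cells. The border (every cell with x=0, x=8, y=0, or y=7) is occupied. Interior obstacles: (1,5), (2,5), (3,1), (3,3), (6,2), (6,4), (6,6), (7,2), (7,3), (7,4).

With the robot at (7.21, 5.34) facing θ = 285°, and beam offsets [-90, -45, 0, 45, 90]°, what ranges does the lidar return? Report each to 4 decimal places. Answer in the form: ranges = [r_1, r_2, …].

ranges = [6.4291, 0.3926, 0.3520, 0.6800, 0.8179]

beam 1: φ=-90°, α=195°
  direction (-0.9659, -0.2588); cell (7,5); t to first gridline: x 0.2174, y 1.3137 (then +1.0353 / +3.8637)
    (6,5) via x @ 0.2174
    (5,5) via x @ 1.2527
    (5,4) via y @ 1.3137
    (4,4) via x @ 2.2880
    (3,4) via x @ 3.3232
    (2,4) via x @ 4.3585
    (2,3) via y @ 5.1774
    (1,3) via x @ 5.3938
    (0,3) via x @ 6.4291  # hit
  → r_1 = 6.4291
beam 2: φ=-45°, α=240°
  direction (-0.5000, -0.8660); cell (7,5); t to first gridline: x 0.4200, y 0.3926 (then +2.0000 / +1.1547)
    (7,4) via y @ 0.3926  # hit
  → r_2 = 0.3926
beam 3: φ=0°, α=285°
  direction (0.2588, -0.9659); cell (7,5); t to first gridline: x 3.0523, y 0.3520 (then +3.8637 / +1.0353)
    (7,4) via y @ 0.3520  # hit
  → r_3 = 0.3520
beam 4: φ=45°, α=330°
  direction (0.8660, -0.5000); cell (7,5); t to first gridline: x 0.9122, y 0.6800 (then +1.1547 / +2.0000)
    (7,4) via y @ 0.6800  # hit
  → r_4 = 0.6800
beam 5: φ=90°, α=15°
  direction (0.9659, 0.2588); cell (7,5); t to first gridline: x 0.8179, y 2.5500 (then +1.0353 / +3.8637)
    (8,5) via x @ 0.8179  # hit
  → r_5 = 0.8179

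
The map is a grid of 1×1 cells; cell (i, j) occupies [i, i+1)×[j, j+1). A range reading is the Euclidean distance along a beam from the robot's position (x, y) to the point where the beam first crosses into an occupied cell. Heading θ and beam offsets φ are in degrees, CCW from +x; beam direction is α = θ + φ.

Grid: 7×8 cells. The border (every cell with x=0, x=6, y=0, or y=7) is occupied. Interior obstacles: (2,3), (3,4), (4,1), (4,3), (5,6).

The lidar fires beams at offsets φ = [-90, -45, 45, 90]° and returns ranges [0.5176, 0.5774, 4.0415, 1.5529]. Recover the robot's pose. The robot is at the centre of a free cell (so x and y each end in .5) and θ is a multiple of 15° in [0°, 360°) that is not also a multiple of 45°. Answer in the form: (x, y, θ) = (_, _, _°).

(x, y, θ) = (2.5, 1.5, 345°)

Candidates: 25 free-cell centres × 16 headings = 400 poses. Raycast each; keep the one whose scan matches to 4 dp.
  (4.5, 5.5, 210°): beam 1 = 1.7321 ≠ 0.5176 ✗
  (2.5, 1.5, 30°): beam 1 = 0.5774 ≠ 0.5176 ✗
  (1.5, 6.5, 255°): beam 3 = 2.8868 ≠ 4.0415 ✗
  (1.5, 2.5, 75°): beam 1 = 2.5882 ≠ 0.5176 ✗
  …
  (2.5, 1.5, 345°): r_1=0.5176, r_2=0.5774, r_3=4.0415, r_4=1.5529 — all match ✓
No second candidate reproduces the full scan.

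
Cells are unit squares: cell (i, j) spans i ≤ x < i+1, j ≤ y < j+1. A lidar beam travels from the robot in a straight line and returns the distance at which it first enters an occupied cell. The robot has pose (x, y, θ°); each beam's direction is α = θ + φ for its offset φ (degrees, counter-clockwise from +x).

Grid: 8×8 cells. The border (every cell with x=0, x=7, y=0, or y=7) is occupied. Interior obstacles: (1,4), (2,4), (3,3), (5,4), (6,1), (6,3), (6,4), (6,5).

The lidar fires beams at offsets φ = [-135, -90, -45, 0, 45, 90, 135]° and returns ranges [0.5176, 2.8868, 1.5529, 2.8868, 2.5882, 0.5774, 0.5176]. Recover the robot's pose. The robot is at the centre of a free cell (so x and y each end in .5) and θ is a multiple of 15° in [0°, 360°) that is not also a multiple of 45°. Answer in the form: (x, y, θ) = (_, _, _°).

Enumerate (i+0.5, j+0.5, θ) over the 28 free cells and 16 admissible headings. For each, cast all 7 beams and compare to the given ranges.
  (1.5, 2.5, 150°): beam 1 = 1.9319 ≠ 0.5176 ✗
  (4.5, 1.5, 240°): beam 1 = 1.9319 ≠ 0.5176 ✗
  (4.5, 2.5, 285°): beam 1 = 1.0000 ≠ 0.5176 ✗
  …
  (3.5, 4.5, 60°): r_1=0.5176, r_2=2.8868, r_3=1.5529, r_4=2.8868, r_5=2.5882, r_6=0.5774, r_7=0.5176 — all match ✓
No second candidate reproduces the full scan.

(x, y, θ) = (3.5, 4.5, 60°)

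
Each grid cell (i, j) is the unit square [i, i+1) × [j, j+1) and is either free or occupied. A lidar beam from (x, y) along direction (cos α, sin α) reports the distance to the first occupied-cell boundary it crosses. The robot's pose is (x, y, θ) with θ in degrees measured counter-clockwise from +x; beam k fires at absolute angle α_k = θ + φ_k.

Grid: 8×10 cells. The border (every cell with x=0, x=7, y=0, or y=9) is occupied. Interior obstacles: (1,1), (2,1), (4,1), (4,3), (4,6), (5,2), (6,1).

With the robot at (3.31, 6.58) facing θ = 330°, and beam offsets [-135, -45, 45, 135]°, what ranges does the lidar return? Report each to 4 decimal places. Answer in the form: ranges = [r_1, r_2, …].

beam 1: φ=-135°, α=195°
  dir = (cos 195°, sin 195°) = (-0.9659, -0.2588); from cell (3,6)
  next x-line at t=0.3209, next y-line at t=2.2409; Δt_x=1.0353, Δt_y=3.8637
    x: enter (2,6) at t=0.3209
    x: enter (1,6) at t=1.3562
    y: enter (1,5) at t=2.2409
    x: enter (0,5) at t=2.3915 ← occupied
  → r_1 = 2.3915
beam 2: φ=-45°, α=285°
  dir = (cos 285°, sin 285°) = (0.2588, -0.9659); from cell (3,6)
  next x-line at t=2.6660, next y-line at t=0.6005; Δt_x=3.8637, Δt_y=1.0353
    y: enter (3,5) at t=0.6005
    y: enter (3,4) at t=1.6357
    x: enter (4,4) at t=2.6660
    y: enter (4,3) at t=2.6710 ← occupied
  → r_2 = 2.6710
beam 3: φ=45°, α=15°
  dir = (cos 15°, sin 15°) = (0.9659, 0.2588); from cell (3,6)
  next x-line at t=0.7143, next y-line at t=1.6228; Δt_x=1.0353, Δt_y=3.8637
    x: enter (4,6) at t=0.7143 ← occupied
  → r_3 = 0.7143
beam 4: φ=135°, α=105°
  dir = (cos 105°, sin 105°) = (-0.2588, 0.9659); from cell (3,6)
  next x-line at t=1.1977, next y-line at t=0.4348; Δt_x=3.8637, Δt_y=1.0353
    y: enter (3,7) at t=0.4348
    x: enter (2,7) at t=1.1977
    y: enter (2,8) at t=1.4701
    y: enter (2,9) at t=2.5054 ← occupied
  → r_4 = 2.5054

ranges = [2.3915, 2.6710, 0.7143, 2.5054]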